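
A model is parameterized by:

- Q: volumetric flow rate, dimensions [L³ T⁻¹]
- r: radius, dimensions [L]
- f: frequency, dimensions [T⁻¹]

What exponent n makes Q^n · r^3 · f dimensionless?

-1

Balance the L exponent: (3)·n from Q, plus 3·(1) + (0) = 3 from the rest, must sum to zero.
3n + 3 = 0, so n = -1.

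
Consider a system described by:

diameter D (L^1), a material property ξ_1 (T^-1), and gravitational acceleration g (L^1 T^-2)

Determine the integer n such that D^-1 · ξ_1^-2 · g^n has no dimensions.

1

Balance the L exponent: (1)·n from g, plus −(1) − 2·(0) = -1 from the rest, must sum to zero.
n − 1 = 0, so n = 1.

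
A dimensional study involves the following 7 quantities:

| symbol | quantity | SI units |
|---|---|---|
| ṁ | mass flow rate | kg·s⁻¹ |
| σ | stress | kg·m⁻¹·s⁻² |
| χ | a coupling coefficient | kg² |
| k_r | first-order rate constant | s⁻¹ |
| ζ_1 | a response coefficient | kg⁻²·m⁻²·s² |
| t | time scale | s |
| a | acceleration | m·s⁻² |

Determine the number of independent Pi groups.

4

There are 7 variables and 3 base dimensions (M, L, T).
The dimension matrix has rank 3.
Independent dimensionless groups: 7 − 3 = 4.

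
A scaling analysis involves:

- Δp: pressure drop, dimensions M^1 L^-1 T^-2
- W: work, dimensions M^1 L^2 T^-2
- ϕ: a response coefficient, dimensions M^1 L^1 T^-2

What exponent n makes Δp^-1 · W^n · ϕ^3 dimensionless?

-2

Balance the M exponent: (1)·n from W, plus −(1) + 3·(1) = 2 from the rest, must sum to zero.
n + 2 = 0, so n = -2.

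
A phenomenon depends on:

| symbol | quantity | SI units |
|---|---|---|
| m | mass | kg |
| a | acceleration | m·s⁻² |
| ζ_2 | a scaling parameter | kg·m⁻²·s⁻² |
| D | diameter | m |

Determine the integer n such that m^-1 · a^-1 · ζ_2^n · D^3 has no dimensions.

Balance the M exponent: (1)·n from ζ_2, plus −(1) − (0) + 3·(0) = -1 from the rest, must sum to zero.
n − 1 = 0, so n = 1.

1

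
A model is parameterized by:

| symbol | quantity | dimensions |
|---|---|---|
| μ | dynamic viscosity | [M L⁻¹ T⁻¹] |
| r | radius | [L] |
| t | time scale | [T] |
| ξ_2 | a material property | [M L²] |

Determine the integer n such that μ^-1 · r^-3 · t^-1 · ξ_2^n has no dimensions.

1

Balance the M exponent: (1)·n from ξ_2, plus −(1) − 3·(0) − (0) = -1 from the rest, must sum to zero.
n − 1 = 0, so n = 1.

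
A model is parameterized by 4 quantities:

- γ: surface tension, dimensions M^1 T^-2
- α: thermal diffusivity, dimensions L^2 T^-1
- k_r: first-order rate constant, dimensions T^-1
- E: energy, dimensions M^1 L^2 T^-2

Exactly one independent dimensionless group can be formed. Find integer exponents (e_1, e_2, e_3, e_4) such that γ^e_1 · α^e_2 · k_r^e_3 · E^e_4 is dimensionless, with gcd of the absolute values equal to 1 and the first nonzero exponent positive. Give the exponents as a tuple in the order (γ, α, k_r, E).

M: e_1·(1) + e_2·(0) + e_3·(0) + e_4·(1) = 0
L: e_1·(0) + e_2·(2) + e_3·(0) + e_4·(2) = 0
T: e_1·(-2) + e_2·(-1) + e_3·(-1) + e_4·(-2) = 0
Solving this homogeneous linear system for the smallest-integer solution (first nonzero entry positive) gives (1, 1, -1, -1).

(1, 1, -1, -1)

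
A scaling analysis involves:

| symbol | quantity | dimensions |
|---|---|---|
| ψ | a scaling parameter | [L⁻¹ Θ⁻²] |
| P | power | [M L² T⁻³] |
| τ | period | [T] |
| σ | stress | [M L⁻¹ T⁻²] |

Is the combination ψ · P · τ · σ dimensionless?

Sum the exponent of each base dimension across the product:
  M: [ψ]_M + [P]_M + [τ]_M + [σ]_M = (0) + (1) + (0) + (1) = 2
  L: [ψ]_L + [P]_L + [τ]_L + [σ]_L = (-1) + (2) + (0) + (-1) = 0
  T: [ψ]_T + [P]_T + [τ]_T + [σ]_T = (0) + (-3) + (1) + (-2) = -4
  Θ: [ψ]_Θ + [P]_Θ + [τ]_Θ + [σ]_Θ = (-2) + (0) + (0) + (0) = -2
Net dimensions [M² T⁻⁴ Θ⁻²] ≠ [1] — not dimensionless.

no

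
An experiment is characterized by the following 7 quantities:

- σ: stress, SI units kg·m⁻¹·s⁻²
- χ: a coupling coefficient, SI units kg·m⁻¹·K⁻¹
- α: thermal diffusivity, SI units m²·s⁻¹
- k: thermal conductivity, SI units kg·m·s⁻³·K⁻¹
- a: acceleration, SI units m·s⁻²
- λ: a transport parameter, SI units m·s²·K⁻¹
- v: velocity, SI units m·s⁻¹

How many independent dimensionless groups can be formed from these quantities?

There are 7 variables and 4 base dimensions (M, L, T, Θ).
The dimension matrix has rank 4.
Independent dimensionless groups: 7 − 4 = 3.

3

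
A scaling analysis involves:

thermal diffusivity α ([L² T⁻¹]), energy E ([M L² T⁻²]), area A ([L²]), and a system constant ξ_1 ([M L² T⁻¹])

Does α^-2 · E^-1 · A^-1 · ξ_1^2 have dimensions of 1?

no

Sum the exponent of each base dimension across the product:
  M: −2·[α]_M − [E]_M − [A]_M + 2·[ξ_1]_M = −2·(0) − (1) − (0) + 2·(1) = 1
  L: −2·[α]_L − [E]_L − [A]_L + 2·[ξ_1]_L = −2·(2) − (2) − (2) + 2·(2) = -4
  T: −2·[α]_T − [E]_T − [A]_T + 2·[ξ_1]_T = −2·(-1) − (-2) − (0) + 2·(-1) = 2
Net dimensions [M L⁻⁴ T²] ≠ [1] — not dimensionless.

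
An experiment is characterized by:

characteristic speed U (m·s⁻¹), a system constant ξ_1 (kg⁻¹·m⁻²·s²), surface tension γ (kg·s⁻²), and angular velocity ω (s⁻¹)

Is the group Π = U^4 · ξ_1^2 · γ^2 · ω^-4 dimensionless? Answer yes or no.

yes

Sum the exponent of each base dimension across the product:
  M: 4·[U]_M + 2·[ξ_1]_M + 2·[γ]_M − 4·[ω]_M = 4·(0) + 2·(-1) + 2·(1) − 4·(0) = 0
  L: 4·[U]_L + 2·[ξ_1]_L + 2·[γ]_L − 4·[ω]_L = 4·(1) + 2·(-2) + 2·(0) − 4·(0) = 0
  T: 4·[U]_T + 2·[ξ_1]_T + 2·[γ]_T − 4·[ω]_T = 4·(-1) + 2·(2) + 2·(-2) − 4·(-1) = 0
All base exponents vanish — dimensionless.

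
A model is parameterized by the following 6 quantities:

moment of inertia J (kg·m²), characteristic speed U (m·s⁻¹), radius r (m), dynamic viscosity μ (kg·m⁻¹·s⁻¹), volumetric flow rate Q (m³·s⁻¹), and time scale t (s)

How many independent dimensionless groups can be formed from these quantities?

There are 6 variables and 3 base dimensions (M, L, T).
The dimension matrix has rank 3.
Independent dimensionless groups: 6 − 3 = 3.

3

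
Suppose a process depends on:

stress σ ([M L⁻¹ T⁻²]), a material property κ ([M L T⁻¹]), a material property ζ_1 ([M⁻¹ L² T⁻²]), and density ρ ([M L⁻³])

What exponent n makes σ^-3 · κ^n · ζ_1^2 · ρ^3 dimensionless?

2

Balance the M exponent: (1)·n from κ, plus −3·(1) + 2·(-1) + 3·(1) = -2 from the rest, must sum to zero.
n − 2 = 0, so n = 2.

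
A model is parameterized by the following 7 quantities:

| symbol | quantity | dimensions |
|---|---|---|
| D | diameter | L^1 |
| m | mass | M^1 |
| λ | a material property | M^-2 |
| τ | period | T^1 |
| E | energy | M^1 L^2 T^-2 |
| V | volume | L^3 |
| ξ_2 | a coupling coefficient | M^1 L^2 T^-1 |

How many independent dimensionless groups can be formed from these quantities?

4

There are 7 variables and 3 base dimensions (M, L, T).
The dimension matrix has rank 3.
Independent dimensionless groups: 7 − 3 = 4.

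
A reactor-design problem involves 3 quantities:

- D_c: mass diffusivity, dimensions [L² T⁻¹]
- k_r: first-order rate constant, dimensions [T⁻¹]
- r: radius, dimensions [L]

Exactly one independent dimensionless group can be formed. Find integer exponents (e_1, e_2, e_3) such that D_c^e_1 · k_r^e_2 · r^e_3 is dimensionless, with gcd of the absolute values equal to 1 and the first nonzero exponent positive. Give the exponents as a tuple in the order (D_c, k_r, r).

L: e_1·(2) + e_2·(0) + e_3·(1) = 0
T: e_1·(-1) + e_2·(-1) + e_3·(0) = 0
Solving this homogeneous linear system for the smallest-integer solution (first nonzero entry positive) gives (1, -1, -2).

(1, -1, -2)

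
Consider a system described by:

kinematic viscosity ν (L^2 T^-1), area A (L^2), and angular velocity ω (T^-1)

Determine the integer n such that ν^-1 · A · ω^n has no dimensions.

Balance the T exponent: (-1)·n from ω, plus −(-1) + (0) = 1 from the rest, must sum to zero.
−n + 1 = 0, so n = 1.

1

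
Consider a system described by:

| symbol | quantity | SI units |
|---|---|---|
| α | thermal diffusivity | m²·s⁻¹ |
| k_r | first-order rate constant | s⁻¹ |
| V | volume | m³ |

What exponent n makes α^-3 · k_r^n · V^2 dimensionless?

3

Balance the T exponent: (-1)·n from k_r, plus −3·(-1) + 2·(0) = 3 from the rest, must sum to zero.
−n + 3 = 0, so n = 3.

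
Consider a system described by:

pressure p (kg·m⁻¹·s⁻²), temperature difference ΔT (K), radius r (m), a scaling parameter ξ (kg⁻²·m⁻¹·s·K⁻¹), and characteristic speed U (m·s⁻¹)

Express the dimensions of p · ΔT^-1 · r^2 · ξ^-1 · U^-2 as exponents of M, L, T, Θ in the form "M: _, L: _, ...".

Collect each base-dimension exponent across the product:
  M: (1) − (0) + 2·(0) − (-2) − 2·(0) = 3
  L: (-1) − (0) + 2·(1) − (-1) − 2·(1) = 0
  T: (-2) − (0) + 2·(0) − (1) − 2·(-1) = -1
  Θ: (0) − (1) + 2·(0) − (-1) − 2·(0) = 0
So the dimensions are [M³ T⁻¹].

M: 3, L: 0, T: -1, Θ: 0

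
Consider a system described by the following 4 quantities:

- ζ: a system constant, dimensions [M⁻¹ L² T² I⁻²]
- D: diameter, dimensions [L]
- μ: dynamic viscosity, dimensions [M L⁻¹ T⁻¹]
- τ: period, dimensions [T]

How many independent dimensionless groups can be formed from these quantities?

There are 4 variables and 4 base dimensions (M, L, T, I).
The dimension matrix has rank 4.
Independent dimensionless groups: 4 − 4 = 0.

0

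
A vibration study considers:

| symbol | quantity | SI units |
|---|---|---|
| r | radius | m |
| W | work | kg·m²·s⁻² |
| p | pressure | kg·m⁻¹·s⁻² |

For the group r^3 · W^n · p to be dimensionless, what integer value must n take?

-1

Balance the M exponent: (1)·n from W, plus 3·(0) + (1) = 1 from the rest, must sum to zero.
n + 1 = 0, so n = -1.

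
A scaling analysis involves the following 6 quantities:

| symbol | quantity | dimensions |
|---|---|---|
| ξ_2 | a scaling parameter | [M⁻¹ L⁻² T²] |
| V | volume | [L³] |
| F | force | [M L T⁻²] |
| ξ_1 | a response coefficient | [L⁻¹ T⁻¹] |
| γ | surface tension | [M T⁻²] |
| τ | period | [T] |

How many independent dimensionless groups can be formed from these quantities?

3

There are 6 variables and 3 base dimensions (M, L, T).
The dimension matrix has rank 3.
Independent dimensionless groups: 6 − 3 = 3.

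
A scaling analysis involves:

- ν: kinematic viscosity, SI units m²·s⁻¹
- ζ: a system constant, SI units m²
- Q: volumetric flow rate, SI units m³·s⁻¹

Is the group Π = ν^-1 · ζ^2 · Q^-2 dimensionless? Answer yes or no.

no

Sum the exponent of each base dimension across the product:
  L: −[ν]_L + 2·[ζ]_L − 2·[Q]_L = −(2) + 2·(2) − 2·(3) = -4
  T: −[ν]_T + 2·[ζ]_T − 2·[Q]_T = −(-1) + 2·(0) − 2·(-1) = 3
Net dimensions [L⁻⁴ T³] ≠ [1] — not dimensionless.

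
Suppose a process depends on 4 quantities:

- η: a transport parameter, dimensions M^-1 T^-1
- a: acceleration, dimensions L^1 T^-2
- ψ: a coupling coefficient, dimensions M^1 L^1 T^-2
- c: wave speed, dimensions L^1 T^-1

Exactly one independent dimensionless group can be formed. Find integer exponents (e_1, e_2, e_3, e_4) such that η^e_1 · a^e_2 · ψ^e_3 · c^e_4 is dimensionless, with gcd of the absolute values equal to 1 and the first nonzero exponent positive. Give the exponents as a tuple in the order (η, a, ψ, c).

(1, -2, 1, 1)

M: e_1·(-1) + e_2·(0) + e_3·(1) + e_4·(0) = 0
L: e_1·(0) + e_2·(1) + e_3·(1) + e_4·(1) = 0
T: e_1·(-1) + e_2·(-2) + e_3·(-2) + e_4·(-1) = 0
Solving this homogeneous linear system for the smallest-integer solution (first nonzero entry positive) gives (1, -2, 1, 1).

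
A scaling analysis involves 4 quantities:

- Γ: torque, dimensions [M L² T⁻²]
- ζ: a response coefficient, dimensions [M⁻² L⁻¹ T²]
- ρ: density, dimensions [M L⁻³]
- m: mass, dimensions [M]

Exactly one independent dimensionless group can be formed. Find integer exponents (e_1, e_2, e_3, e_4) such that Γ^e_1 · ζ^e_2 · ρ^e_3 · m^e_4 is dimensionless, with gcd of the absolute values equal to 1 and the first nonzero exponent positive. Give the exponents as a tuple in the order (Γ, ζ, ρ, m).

(3, 3, 1, 2)

M: e_1·(1) + e_2·(-2) + e_3·(1) + e_4·(1) = 0
L: e_1·(2) + e_2·(-1) + e_3·(-3) + e_4·(0) = 0
T: e_1·(-2) + e_2·(2) + e_3·(0) + e_4·(0) = 0
Solving this homogeneous linear system for the smallest-integer solution (first nonzero entry positive) gives (3, 3, 1, 2).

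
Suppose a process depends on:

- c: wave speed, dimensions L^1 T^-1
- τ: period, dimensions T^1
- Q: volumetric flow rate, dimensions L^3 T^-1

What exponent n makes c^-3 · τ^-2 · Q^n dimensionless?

1

Balance the L exponent: (3)·n from Q, plus −3·(1) − 2·(0) = -3 from the rest, must sum to zero.
3n − 3 = 0, so n = 1.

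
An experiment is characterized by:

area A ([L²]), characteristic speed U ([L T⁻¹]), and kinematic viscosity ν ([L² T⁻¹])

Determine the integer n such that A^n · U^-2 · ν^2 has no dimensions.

Balance the L exponent: (2)·n from A, plus −2·(1) + 2·(2) = 2 from the rest, must sum to zero.
2n + 2 = 0, so n = -1.

-1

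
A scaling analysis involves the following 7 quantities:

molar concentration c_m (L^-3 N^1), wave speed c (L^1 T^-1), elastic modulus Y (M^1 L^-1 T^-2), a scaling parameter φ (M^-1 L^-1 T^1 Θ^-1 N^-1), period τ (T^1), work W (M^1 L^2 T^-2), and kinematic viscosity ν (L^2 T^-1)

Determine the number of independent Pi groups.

2

There are 7 variables and 5 base dimensions (M, L, T, Θ, N).
The dimension matrix has rank 5.
Independent dimensionless groups: 7 − 5 = 2.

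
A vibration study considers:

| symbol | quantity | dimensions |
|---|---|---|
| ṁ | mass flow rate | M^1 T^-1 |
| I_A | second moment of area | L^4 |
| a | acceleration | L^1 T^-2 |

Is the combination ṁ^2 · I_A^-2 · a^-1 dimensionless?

no

Sum the exponent of each base dimension across the product:
  M: 2·[ṁ]_M − 2·[I_A]_M − [a]_M = 2·(1) − 2·(0) − (0) = 2
  L: 2·[ṁ]_L − 2·[I_A]_L − [a]_L = 2·(0) − 2·(4) − (1) = -9
  T: 2·[ṁ]_T − 2·[I_A]_T − [a]_T = 2·(-1) − 2·(0) − (-2) = 0
Net dimensions [M² L⁻⁹] ≠ [1] — not dimensionless.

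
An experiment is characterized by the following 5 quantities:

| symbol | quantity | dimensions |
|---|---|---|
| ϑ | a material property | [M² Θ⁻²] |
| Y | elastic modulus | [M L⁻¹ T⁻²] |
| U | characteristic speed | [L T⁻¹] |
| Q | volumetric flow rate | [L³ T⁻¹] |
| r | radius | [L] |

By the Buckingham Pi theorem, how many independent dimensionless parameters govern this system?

1

There are 5 variables and 4 base dimensions (M, L, T, Θ).
The dimension matrix has rank 4.
Independent dimensionless groups: 5 − 4 = 1.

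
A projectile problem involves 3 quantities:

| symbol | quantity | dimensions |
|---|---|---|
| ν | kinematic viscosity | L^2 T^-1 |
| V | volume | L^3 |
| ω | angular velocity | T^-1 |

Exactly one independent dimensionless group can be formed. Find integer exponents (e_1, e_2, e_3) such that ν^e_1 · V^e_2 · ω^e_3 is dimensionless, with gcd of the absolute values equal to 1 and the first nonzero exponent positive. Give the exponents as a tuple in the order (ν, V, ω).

(3, -2, -3)

L: e_1·(2) + e_2·(3) + e_3·(0) = 0
T: e_1·(-1) + e_2·(0) + e_3·(-1) = 0
Solving this homogeneous linear system for the smallest-integer solution (first nonzero entry positive) gives (3, -2, -3).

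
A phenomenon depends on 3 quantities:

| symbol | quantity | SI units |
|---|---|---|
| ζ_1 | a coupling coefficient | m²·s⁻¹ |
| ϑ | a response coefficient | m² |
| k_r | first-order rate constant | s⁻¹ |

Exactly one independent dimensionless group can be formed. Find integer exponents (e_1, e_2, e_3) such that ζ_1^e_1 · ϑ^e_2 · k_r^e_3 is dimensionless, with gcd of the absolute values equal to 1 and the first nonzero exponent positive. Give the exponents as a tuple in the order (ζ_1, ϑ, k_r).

L: e_1·(2) + e_2·(2) + e_3·(0) = 0
T: e_1·(-1) + e_2·(0) + e_3·(-1) = 0
Solving this homogeneous linear system for the smallest-integer solution (first nonzero entry positive) gives (1, -1, -1).

(1, -1, -1)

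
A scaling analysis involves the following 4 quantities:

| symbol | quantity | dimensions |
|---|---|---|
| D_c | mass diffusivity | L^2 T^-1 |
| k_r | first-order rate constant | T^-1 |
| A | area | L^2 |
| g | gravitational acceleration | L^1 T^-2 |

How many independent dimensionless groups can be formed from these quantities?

There are 4 variables and 2 base dimensions (L, T).
The dimension matrix has rank 2.
Independent dimensionless groups: 4 − 2 = 2.

2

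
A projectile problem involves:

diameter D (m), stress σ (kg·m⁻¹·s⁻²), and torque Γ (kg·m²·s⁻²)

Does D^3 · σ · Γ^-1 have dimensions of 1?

Sum the exponent of each base dimension across the product:
  M: 3·[D]_M + [σ]_M − [Γ]_M = 3·(0) + (1) − (1) = 0
  L: 3·[D]_L + [σ]_L − [Γ]_L = 3·(1) + (-1) − (2) = 0
  T: 3·[D]_T + [σ]_T − [Γ]_T = 3·(0) + (-2) − (-2) = 0
All base exponents vanish — dimensionless.

yes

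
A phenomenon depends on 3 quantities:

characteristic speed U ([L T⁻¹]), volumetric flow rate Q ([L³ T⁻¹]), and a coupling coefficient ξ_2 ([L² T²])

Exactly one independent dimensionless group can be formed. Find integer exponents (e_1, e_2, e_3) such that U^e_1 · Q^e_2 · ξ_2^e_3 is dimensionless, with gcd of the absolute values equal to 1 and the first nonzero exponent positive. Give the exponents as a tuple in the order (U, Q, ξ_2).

L: e_1·(1) + e_2·(3) + e_3·(2) = 0
T: e_1·(-1) + e_2·(-1) + e_3·(2) = 0
Solving this homogeneous linear system for the smallest-integer solution (first nonzero entry positive) gives (4, -2, 1).

(4, -2, 1)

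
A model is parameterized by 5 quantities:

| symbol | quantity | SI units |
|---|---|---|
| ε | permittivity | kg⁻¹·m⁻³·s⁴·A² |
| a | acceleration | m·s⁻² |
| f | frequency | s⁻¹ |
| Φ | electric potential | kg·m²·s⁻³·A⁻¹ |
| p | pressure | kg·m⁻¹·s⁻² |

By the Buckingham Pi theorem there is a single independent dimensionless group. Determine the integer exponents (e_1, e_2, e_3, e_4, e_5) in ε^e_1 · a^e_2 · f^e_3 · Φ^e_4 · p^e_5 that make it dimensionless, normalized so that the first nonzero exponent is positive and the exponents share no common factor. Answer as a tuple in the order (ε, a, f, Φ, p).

(1, -2, 4, 2, -1)

M: e_1·(-1) + e_2·(0) + e_3·(0) + e_4·(1) + e_5·(1) = 0
L: e_1·(-3) + e_2·(1) + e_3·(0) + e_4·(2) + e_5·(-1) = 0
T: e_1·(4) + e_2·(-2) + e_3·(-1) + e_4·(-3) + e_5·(-2) = 0
I: e_1·(2) + e_2·(0) + e_3·(0) + e_4·(-1) + e_5·(0) = 0
Solving this homogeneous linear system for the smallest-integer solution (first nonzero entry positive) gives (1, -2, 4, 2, -1).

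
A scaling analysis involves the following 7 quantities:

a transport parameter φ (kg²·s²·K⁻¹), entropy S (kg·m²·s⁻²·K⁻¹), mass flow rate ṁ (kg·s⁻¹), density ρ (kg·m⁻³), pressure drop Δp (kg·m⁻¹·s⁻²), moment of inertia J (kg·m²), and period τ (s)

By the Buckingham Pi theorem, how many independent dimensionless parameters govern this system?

There are 7 variables and 4 base dimensions (M, L, T, Θ).
The dimension matrix has rank 4.
Independent dimensionless groups: 7 − 4 = 3.

3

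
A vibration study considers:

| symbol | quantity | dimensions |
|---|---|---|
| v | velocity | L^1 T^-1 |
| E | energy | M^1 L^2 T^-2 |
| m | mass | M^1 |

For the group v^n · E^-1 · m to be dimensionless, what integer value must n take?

Balance the L exponent: (1)·n from v, plus −(2) + (0) = -2 from the rest, must sum to zero.
n − 2 = 0, so n = 2.

2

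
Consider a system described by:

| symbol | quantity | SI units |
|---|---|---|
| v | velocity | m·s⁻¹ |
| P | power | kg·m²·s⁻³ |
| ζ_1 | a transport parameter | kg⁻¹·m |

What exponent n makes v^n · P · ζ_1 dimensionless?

-3

Balance the L exponent: (1)·n from v, plus (2) + (1) = 3 from the rest, must sum to zero.
n + 3 = 0, so n = -3.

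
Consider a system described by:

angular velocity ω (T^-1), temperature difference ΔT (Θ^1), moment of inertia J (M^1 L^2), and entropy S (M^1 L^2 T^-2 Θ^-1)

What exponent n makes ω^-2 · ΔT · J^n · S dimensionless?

Balance the M exponent: (1)·n from J, plus −2·(0) + (0) + (1) = 1 from the rest, must sum to zero.
n + 1 = 0, so n = -1.

-1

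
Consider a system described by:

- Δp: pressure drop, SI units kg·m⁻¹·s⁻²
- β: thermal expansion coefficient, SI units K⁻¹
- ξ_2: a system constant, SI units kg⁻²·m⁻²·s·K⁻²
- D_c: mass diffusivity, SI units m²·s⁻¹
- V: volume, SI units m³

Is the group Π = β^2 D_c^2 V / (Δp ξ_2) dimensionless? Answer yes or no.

Sum the exponent of each base dimension across the product:
  M: −[Δp]_M + 2·[β]_M − [ξ_2]_M + 2·[D_c]_M + [V]_M = −(1) + 2·(0) − (-2) + 2·(0) + (0) = 1
  L: −[Δp]_L + 2·[β]_L − [ξ_2]_L + 2·[D_c]_L + [V]_L = −(-1) + 2·(0) − (-2) + 2·(2) + (3) = 10
  T: −[Δp]_T + 2·[β]_T − [ξ_2]_T + 2·[D_c]_T + [V]_T = −(-2) + 2·(0) − (1) + 2·(-1) + (0) = -1
  Θ: −[Δp]_Θ + 2·[β]_Θ − [ξ_2]_Θ + 2·[D_c]_Θ + [V]_Θ = −(0) + 2·(-1) − (-2) + 2·(0) + (0) = 0
Net dimensions [M L¹⁰ T⁻¹] ≠ [1] — not dimensionless.

no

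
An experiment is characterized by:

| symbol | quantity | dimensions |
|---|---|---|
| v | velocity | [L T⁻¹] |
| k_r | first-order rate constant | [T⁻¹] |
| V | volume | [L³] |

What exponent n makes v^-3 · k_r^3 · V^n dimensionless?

Balance the L exponent: (3)·n from V, plus −3·(1) + 3·(0) = -3 from the rest, must sum to zero.
3n − 3 = 0, so n = 1.

1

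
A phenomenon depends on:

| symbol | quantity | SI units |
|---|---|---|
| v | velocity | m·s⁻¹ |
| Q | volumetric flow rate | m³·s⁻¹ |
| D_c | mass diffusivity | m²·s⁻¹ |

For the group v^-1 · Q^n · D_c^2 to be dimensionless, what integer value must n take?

-1

Balance the L exponent: (3)·n from Q, plus −(1) + 2·(2) = 3 from the rest, must sum to zero.
3n + 3 = 0, so n = -1.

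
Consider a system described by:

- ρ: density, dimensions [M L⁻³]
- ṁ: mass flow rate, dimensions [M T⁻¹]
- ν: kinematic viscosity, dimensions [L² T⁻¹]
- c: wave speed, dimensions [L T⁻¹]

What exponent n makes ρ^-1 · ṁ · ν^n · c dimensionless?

-2

Balance the L exponent: (2)·n from ν, plus −(-3) + (0) + (1) = 4 from the rest, must sum to zero.
2n + 4 = 0, so n = -2.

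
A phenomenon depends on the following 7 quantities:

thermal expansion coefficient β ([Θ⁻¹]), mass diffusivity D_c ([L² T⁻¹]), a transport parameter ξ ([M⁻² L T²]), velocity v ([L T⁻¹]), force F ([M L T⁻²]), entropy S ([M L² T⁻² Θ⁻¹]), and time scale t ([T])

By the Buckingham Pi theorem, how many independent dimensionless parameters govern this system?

There are 7 variables and 4 base dimensions (M, L, T, Θ).
The dimension matrix has rank 4.
Independent dimensionless groups: 7 − 4 = 3.

3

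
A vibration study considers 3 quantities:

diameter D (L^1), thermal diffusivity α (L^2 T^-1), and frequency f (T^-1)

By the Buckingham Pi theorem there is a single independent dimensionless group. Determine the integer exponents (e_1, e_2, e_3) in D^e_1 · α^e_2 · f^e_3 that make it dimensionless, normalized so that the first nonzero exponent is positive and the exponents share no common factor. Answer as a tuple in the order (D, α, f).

L: e_1·(1) + e_2·(2) + e_3·(0) = 0
T: e_1·(0) + e_2·(-1) + e_3·(-1) = 0
Solving this homogeneous linear system for the smallest-integer solution (first nonzero entry positive) gives (2, -1, 1).

(2, -1, 1)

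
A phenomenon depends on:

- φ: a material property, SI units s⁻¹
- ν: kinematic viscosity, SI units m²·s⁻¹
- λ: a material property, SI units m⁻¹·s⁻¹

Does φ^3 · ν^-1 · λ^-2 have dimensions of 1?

Sum the exponent of each base dimension across the product:
  L: 3·[φ]_L − [ν]_L − 2·[λ]_L = 3·(0) − (2) − 2·(-1) = 0
  T: 3·[φ]_T − [ν]_T − 2·[λ]_T = 3·(-1) − (-1) − 2·(-1) = 0
All base exponents vanish — dimensionless.

yes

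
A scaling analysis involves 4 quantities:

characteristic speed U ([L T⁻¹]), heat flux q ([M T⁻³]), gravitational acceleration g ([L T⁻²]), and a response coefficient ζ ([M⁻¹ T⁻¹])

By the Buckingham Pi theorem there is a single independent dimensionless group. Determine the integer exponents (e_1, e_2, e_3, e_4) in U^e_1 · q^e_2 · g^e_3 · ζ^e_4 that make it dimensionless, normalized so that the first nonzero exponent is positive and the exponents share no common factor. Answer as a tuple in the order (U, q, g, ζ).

(4, 1, -4, 1)

M: e_1·(0) + e_2·(1) + e_3·(0) + e_4·(-1) = 0
L: e_1·(1) + e_2·(0) + e_3·(1) + e_4·(0) = 0
T: e_1·(-1) + e_2·(-3) + e_3·(-2) + e_4·(-1) = 0
Solving this homogeneous linear system for the smallest-integer solution (first nonzero entry positive) gives (4, 1, -4, 1).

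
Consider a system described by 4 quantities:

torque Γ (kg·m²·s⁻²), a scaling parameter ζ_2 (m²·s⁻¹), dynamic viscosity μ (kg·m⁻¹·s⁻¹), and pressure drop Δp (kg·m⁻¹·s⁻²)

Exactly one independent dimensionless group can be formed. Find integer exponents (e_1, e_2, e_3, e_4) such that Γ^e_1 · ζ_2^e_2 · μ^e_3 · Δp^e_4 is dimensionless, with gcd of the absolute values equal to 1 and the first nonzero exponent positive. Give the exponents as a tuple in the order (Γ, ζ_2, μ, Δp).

(2, -3, -3, 1)

M: e_1·(1) + e_2·(0) + e_3·(1) + e_4·(1) = 0
L: e_1·(2) + e_2·(2) + e_3·(-1) + e_4·(-1) = 0
T: e_1·(-2) + e_2·(-1) + e_3·(-1) + e_4·(-2) = 0
Solving this homogeneous linear system for the smallest-integer solution (first nonzero entry positive) gives (2, -3, -3, 1).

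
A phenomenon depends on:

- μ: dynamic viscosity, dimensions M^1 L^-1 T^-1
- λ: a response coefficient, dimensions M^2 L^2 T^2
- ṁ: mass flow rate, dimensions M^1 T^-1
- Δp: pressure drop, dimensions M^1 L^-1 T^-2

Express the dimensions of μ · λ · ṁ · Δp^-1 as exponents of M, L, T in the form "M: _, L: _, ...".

M: 3, L: 2, T: 2

Collect each base-dimension exponent across the product:
  M: (1) + (2) + (1) − (1) = 3
  L: (-1) + (2) + (0) − (-1) = 2
  T: (-1) + (2) + (-1) − (-2) = 2
So the dimensions are [M³ L² T²].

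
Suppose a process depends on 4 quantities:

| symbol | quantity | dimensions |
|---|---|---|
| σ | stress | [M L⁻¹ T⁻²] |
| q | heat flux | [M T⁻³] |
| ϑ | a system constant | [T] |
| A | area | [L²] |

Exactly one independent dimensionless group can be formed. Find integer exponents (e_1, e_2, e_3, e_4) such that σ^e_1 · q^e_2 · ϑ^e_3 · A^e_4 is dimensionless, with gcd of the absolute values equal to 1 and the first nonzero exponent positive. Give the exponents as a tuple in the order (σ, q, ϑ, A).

M: e_1·(1) + e_2·(1) + e_3·(0) + e_4·(0) = 0
L: e_1·(-1) + e_2·(0) + e_3·(0) + e_4·(2) = 0
T: e_1·(-2) + e_2·(-3) + e_3·(1) + e_4·(0) = 0
Solving this homogeneous linear system for the smallest-integer solution (first nonzero entry positive) gives (2, -2, -2, 1).

(2, -2, -2, 1)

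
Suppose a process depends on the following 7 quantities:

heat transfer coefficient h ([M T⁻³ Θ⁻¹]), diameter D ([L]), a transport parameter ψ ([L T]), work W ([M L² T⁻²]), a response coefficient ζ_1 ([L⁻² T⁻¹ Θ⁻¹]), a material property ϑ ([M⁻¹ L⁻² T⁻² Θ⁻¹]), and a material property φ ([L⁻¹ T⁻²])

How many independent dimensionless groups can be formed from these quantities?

There are 7 variables and 4 base dimensions (M, L, T, Θ).
The dimension matrix has rank 4.
Independent dimensionless groups: 7 − 4 = 3.

3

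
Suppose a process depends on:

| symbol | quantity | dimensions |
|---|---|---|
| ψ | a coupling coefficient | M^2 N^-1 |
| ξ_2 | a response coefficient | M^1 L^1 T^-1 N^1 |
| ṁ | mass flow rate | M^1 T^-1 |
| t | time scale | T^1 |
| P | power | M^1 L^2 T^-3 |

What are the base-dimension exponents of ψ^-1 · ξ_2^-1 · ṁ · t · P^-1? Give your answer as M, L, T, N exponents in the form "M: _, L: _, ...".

M: -3, L: -3, T: 4, N: 0

Collect each base-dimension exponent across the product:
  M: −(2) − (1) + (1) + (0) − (1) = -3
  L: −(0) − (1) + (0) + (0) − (2) = -3
  T: −(0) − (-1) + (-1) + (1) − (-3) = 4
  N: −(-1) − (1) + (0) + (0) − (0) = 0
So the dimensions are [M⁻³ L⁻³ T⁴].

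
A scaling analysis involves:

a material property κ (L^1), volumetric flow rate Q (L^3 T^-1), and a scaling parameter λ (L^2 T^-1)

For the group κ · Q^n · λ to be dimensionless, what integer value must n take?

Balance the L exponent: (3)·n from Q, plus (1) + (2) = 3 from the rest, must sum to zero.
3n + 3 = 0, so n = -1.

-1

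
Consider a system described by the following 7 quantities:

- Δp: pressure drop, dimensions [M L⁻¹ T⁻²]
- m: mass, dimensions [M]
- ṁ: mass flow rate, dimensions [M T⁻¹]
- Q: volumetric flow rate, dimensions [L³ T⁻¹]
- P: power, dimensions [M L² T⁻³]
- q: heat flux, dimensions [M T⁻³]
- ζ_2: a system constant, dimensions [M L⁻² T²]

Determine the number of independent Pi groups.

4

There are 7 variables and 3 base dimensions (M, L, T).
The dimension matrix has rank 3.
Independent dimensionless groups: 7 − 3 = 4.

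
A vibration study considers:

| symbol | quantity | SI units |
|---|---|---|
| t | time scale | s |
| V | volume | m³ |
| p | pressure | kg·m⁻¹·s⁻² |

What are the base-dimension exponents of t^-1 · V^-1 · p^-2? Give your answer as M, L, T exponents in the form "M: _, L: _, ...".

Collect each base-dimension exponent across the product:
  M: −(0) − (0) − 2·(1) = -2
  L: −(0) − (3) − 2·(-1) = -1
  T: −(1) − (0) − 2·(-2) = 3
So the dimensions are [M⁻² L⁻¹ T³].

M: -2, L: -1, T: 3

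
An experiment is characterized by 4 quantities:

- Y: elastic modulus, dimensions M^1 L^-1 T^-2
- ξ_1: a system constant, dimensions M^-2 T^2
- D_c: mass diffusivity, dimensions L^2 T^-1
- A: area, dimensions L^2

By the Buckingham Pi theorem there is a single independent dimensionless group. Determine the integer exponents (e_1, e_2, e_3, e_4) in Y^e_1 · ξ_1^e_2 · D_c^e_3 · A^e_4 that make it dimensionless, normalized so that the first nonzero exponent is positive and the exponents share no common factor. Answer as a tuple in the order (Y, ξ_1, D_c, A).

M: e_1·(1) + e_2·(-2) + e_3·(0) + e_4·(0) = 0
L: e_1·(-1) + e_2·(0) + e_3·(2) + e_4·(2) = 0
T: e_1·(-2) + e_2·(2) + e_3·(-1) + e_4·(0) = 0
Solving this homogeneous linear system for the smallest-integer solution (first nonzero entry positive) gives (2, 1, -2, 3).

(2, 1, -2, 3)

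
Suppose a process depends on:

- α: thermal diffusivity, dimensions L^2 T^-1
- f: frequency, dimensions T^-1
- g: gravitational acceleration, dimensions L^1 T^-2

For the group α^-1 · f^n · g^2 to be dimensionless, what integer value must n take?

Balance the T exponent: (-1)·n from f, plus −(-1) + 2·(-2) = -3 from the rest, must sum to zero.
−n − 3 = 0, so n = -3.

-3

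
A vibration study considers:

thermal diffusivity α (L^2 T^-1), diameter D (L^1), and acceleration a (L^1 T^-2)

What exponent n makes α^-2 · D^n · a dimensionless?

3

Balance the L exponent: (1)·n from D, plus −2·(2) + (1) = -3 from the rest, must sum to zero.
n − 3 = 0, so n = 3.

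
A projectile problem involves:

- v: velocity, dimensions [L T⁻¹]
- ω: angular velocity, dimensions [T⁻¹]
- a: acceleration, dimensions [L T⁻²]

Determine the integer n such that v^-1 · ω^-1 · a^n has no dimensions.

Balance the L exponent: (1)·n from a, plus −(1) − (0) = -1 from the rest, must sum to zero.
n − 1 = 0, so n = 1.

1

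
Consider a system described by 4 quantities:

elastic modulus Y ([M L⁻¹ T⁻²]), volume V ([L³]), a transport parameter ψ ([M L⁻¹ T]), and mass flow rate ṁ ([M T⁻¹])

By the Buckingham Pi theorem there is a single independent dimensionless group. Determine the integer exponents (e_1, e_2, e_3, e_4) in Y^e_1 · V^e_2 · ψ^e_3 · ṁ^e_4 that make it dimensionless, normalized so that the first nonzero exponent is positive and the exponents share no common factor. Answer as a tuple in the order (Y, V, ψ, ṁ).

M: e_1·(1) + e_2·(0) + e_3·(1) + e_4·(1) = 0
L: e_1·(-1) + e_2·(3) + e_3·(-1) + e_4·(0) = 0
T: e_1·(-2) + e_2·(0) + e_3·(1) + e_4·(-1) = 0
Solving this homogeneous linear system for the smallest-integer solution (first nonzero entry positive) gives (2, 1, 1, -3).

(2, 1, 1, -3)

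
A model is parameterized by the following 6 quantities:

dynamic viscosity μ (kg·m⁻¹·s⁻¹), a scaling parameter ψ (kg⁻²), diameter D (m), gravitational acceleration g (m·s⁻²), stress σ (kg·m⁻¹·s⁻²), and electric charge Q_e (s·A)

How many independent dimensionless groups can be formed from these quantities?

There are 6 variables and 4 base dimensions (M, L, T, I).
The dimension matrix has rank 4.
Independent dimensionless groups: 6 − 4 = 2.

2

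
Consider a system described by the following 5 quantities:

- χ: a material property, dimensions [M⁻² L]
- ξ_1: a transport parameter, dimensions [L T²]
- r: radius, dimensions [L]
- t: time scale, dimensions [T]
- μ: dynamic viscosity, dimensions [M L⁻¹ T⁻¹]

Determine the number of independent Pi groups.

There are 5 variables and 3 base dimensions (M, L, T).
The dimension matrix has rank 3.
Independent dimensionless groups: 5 − 3 = 2.

2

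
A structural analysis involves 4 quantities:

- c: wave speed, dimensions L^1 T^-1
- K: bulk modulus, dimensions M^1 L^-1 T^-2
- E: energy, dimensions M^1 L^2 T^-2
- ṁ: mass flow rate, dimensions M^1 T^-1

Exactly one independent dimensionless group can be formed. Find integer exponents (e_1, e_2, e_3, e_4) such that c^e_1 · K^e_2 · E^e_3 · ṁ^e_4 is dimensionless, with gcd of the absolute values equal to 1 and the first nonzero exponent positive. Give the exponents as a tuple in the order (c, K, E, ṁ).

M: e_1·(0) + e_2·(1) + e_3·(1) + e_4·(1) = 0
L: e_1·(1) + e_2·(-1) + e_3·(2) + e_4·(0) = 0
T: e_1·(-1) + e_2·(-2) + e_3·(-2) + e_4·(-1) = 0
Solving this homogeneous linear system for the smallest-integer solution (first nonzero entry positive) gives (3, -1, -2, 3).

(3, -1, -2, 3)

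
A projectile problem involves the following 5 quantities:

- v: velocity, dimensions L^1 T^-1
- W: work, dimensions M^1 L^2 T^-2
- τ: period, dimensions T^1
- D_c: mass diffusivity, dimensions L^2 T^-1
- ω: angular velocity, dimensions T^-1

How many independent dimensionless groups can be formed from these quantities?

There are 5 variables and 3 base dimensions (M, L, T).
The dimension matrix has rank 3.
Independent dimensionless groups: 5 − 3 = 2.

2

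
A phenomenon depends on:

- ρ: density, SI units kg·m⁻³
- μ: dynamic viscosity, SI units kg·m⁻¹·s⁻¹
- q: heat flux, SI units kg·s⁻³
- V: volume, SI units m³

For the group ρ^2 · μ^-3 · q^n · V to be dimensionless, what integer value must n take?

1

Balance the M exponent: (1)·n from q, plus 2·(1) − 3·(1) + (0) = -1 from the rest, must sum to zero.
n − 1 = 0, so n = 1.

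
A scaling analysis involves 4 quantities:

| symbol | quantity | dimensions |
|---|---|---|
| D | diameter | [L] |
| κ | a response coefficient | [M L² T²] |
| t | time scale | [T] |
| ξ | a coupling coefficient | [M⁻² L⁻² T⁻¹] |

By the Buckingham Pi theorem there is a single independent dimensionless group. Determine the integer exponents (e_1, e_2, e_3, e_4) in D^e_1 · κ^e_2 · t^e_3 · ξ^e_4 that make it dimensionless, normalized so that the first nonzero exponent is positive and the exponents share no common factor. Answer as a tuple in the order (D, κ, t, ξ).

M: e_1·(0) + e_2·(1) + e_3·(0) + e_4·(-2) = 0
L: e_1·(1) + e_2·(2) + e_3·(0) + e_4·(-2) = 0
T: e_1·(0) + e_2·(2) + e_3·(1) + e_4·(-1) = 0
Solving this homogeneous linear system for the smallest-integer solution (first nonzero entry positive) gives (2, -2, 3, -1).

(2, -2, 3, -1)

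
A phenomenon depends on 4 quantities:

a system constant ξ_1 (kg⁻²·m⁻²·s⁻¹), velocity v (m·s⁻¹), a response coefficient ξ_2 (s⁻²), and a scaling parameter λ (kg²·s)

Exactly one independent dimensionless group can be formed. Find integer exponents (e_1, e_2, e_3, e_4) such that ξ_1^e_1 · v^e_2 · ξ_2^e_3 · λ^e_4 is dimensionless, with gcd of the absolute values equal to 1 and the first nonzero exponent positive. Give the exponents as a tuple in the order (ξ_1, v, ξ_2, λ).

M: e_1·(-2) + e_2·(0) + e_3·(0) + e_4·(2) = 0
L: e_1·(-2) + e_2·(1) + e_3·(0) + e_4·(0) = 0
T: e_1·(-1) + e_2·(-1) + e_3·(-2) + e_4·(1) = 0
Solving this homogeneous linear system for the smallest-integer solution (first nonzero entry positive) gives (1, 2, -1, 1).

(1, 2, -1, 1)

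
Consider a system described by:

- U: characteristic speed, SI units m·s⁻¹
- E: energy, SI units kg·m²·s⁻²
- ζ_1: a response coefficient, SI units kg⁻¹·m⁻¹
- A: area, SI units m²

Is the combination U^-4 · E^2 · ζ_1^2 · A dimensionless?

yes

Sum the exponent of each base dimension across the product:
  M: −4·[U]_M + 2·[E]_M + 2·[ζ_1]_M + [A]_M = −4·(0) + 2·(1) + 2·(-1) + (0) = 0
  L: −4·[U]_L + 2·[E]_L + 2·[ζ_1]_L + [A]_L = −4·(1) + 2·(2) + 2·(-1) + (2) = 0
  T: −4·[U]_T + 2·[E]_T + 2·[ζ_1]_T + [A]_T = −4·(-1) + 2·(-2) + 2·(0) + (0) = 0
All base exponents vanish — dimensionless.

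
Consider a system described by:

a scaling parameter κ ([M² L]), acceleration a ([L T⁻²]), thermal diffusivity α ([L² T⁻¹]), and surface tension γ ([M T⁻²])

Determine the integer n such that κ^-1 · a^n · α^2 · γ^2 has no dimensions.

Balance the L exponent: (1)·n from a, plus −(1) + 2·(2) + 2·(0) = 3 from the rest, must sum to zero.
n + 3 = 0, so n = -3.

-3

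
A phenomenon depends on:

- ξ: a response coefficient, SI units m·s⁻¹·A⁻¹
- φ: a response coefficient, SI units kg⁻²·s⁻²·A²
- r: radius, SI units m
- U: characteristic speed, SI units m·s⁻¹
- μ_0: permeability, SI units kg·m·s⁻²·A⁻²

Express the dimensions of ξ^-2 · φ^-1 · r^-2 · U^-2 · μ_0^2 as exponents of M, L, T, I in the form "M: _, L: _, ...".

M: 4, L: -4, T: 2, I: -4

Collect each base-dimension exponent across the product:
  M: −2·(0) − (-2) − 2·(0) − 2·(0) + 2·(1) = 4
  L: −2·(1) − (0) − 2·(1) − 2·(1) + 2·(1) = -4
  T: −2·(-1) − (-2) − 2·(0) − 2·(-1) + 2·(-2) = 2
  I: −2·(-1) − (2) − 2·(0) − 2·(0) + 2·(-2) = -4
So the dimensions are [M⁴ L⁻⁴ T² I⁻⁴].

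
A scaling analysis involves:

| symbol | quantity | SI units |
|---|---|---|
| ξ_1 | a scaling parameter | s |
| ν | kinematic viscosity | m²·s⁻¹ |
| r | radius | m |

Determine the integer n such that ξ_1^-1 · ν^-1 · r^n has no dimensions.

Balance the L exponent: (1)·n from r, plus −(0) − (2) = -2 from the rest, must sum to zero.
n − 2 = 0, so n = 2.

2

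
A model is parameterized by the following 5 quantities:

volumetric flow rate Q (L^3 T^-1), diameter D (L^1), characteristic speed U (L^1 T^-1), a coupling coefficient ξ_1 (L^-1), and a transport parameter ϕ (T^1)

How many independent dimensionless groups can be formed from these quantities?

There are 5 variables and 2 base dimensions (L, T).
The dimension matrix has rank 2.
Independent dimensionless groups: 5 − 2 = 3.

3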